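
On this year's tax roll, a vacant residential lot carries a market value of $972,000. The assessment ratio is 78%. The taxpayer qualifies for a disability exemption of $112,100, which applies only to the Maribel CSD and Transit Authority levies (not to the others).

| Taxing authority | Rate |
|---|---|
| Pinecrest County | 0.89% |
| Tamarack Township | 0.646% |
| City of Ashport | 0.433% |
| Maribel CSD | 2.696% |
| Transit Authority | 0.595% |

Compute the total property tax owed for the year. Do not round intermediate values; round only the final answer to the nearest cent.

$36,190.01

Assessed value = $972,000 × 0.78 = $758,160
Pinecrest County: $758,160 × 0.0089 = $6,747.624
Tamarack Township: $758,160 × 0.00646 = $4,897.7136
City of Ashport: $758,160 × 0.00433 = $3,282.8328
Maribel CSD: ($758,160 − $112,100) × 0.02696 = $646,060 × 0.02696 = $17,417.7776
Transit Authority: ($758,160 − $112,100) × 0.00595 = $646,060 × 0.00595 = $3,844.057
Total = $36,190.005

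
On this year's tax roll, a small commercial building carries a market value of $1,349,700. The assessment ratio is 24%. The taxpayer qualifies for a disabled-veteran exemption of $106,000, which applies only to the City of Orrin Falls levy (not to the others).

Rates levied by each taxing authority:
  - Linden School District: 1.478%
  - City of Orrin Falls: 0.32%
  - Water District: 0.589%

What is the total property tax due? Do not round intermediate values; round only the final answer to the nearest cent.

Assessed value = $1,349,700 × 0.24 = $323,928
Linden School District: $323,928 × 0.01478 = $4,787.65584
City of Orrin Falls: ($323,928 − $106,000) × 0.0032 = $217,928 × 0.0032 = $697.3696
Water District: $323,928 × 0.00589 = $1,907.93592
Total = $7,392.96136

$7,392.96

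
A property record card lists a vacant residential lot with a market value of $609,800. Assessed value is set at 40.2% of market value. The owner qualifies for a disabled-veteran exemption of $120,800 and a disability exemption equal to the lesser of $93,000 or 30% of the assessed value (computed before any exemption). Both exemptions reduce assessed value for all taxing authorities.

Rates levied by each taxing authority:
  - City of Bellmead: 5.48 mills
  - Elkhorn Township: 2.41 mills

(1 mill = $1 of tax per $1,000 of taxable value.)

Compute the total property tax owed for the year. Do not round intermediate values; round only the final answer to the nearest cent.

$400.79

Assessed value = $609,800 × 0.402 = $245,139.6
Disability exemption = min($93,000, 30% × $245,139.6) = min($93,000, $73,541.88) = $73,541.88 (percentage binds)
Taxable value = $245,139.6 − $120,800 − $73,541.88 = $50,797.72
City of Bellmead: $50,797.72 × 0.00548 = $278.3715056
Elkhorn Township: $50,797.72 × 0.00241 = $122.4225052
Total = $400.7940108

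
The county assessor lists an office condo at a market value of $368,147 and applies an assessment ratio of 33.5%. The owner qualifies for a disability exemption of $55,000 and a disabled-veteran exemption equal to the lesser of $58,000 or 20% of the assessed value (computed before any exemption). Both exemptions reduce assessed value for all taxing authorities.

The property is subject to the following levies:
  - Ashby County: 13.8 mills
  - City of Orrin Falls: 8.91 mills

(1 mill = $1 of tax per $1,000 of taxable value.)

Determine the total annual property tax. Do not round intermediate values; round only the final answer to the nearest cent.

$991.60

Assessed value = $368,147 × 0.335 = $123,329.245
Disabled-veteran exemption = min($58,000, 20% × $123,329.245) = min($58,000, $24,665.849) = $24,665.849 (percentage binds)
Taxable value = $123,329.245 − $55,000 − $24,665.849 = $43,663.396
Ashby County: $43,663.396 × 0.0138 = $602.5548648
City of Orrin Falls: $43,663.396 × 0.00891 = $389.04085836
Total = $991.59572316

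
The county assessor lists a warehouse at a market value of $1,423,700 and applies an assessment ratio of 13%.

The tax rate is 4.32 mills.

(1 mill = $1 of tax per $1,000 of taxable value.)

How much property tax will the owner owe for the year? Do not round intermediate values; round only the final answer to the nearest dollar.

$800

Assessed value = $1,423,700 × 0.13 = $185,081
Tax = $185,081 × 0.00432 = $799.54992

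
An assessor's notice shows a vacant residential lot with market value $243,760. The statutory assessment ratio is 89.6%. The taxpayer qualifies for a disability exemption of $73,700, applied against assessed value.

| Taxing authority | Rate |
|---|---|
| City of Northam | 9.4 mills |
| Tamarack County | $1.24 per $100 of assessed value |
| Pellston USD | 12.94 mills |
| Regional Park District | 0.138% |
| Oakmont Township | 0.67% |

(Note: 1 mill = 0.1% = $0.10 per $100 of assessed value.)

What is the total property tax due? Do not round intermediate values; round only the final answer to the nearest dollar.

$6,196

Assessed value = $243,760 × 0.896 = $218,408.96
Taxable value = $218,408.96 − $73,700 = $144,708.96
City of Northam: $144,708.96 × 0.0094 = $1,360.264224
Tamarack County: $144,708.96 × 0.0124 = $1,794.391104
Pellston USD: $144,708.96 × 0.01294 = $1,872.5339424
Regional Park District: $144,708.96 × 0.00138 = $199.6983648
Oakmont Township: $144,708.96 × 0.0067 = $969.550032
Total = $6,196.4376672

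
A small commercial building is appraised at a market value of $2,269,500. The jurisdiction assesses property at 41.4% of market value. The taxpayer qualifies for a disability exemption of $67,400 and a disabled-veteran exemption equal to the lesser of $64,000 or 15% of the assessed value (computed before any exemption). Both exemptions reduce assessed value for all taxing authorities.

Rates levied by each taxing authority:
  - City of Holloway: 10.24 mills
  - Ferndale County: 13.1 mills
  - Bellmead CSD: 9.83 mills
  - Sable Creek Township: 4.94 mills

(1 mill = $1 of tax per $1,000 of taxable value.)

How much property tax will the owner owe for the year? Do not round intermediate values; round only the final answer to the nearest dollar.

Assessed value = $2,269,500 × 0.414 = $939,573
Disabled-veteran exemption = min($64,000, 15% × $939,573) = min($64,000, $140,935.95) = $64,000 (dollar cap binds)
Taxable value = $939,573 − $67,400 − $64,000 = $808,173
City of Holloway: $808,173 × 0.01024 = $8,275.69152
Ferndale County: $808,173 × 0.0131 = $10,587.0663
Bellmead CSD: $808,173 × 0.00983 = $7,944.34059
Sable Creek Township: $808,173 × 0.00494 = $3,992.37462
Total = $30,799.47303

$30,799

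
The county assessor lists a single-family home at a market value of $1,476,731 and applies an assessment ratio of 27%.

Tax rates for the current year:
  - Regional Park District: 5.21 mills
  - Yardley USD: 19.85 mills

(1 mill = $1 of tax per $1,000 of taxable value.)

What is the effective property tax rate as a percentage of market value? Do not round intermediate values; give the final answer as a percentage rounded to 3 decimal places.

0.677%

Assessed value = $1,476,731 × 0.27 = $398,717.37
Regional Park District: $398,717.37 × 0.00521 = $2,077.3174977
Yardley USD: $398,717.37 × 0.01985 = $7,914.5397945
Total tax = $9,991.8572922
Effective rate = $9,991.8572922 ÷ $1,476,731 = 0.677% of market value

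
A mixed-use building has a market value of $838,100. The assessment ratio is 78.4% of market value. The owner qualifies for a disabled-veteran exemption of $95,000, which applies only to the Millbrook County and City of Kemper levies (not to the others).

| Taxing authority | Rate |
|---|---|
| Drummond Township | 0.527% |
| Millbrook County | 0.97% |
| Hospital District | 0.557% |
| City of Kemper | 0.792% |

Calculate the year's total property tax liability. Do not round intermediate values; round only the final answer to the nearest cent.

$17,026.32

Assessed value = $838,100 × 0.784 = $657,070.4
Drummond Township: $657,070.4 × 0.00527 = $3,462.761008
Millbrook County: ($657,070.4 − $95,000) × 0.0097 = $562,070.4 × 0.0097 = $5,452.08288
Hospital District: $657,070.4 × 0.00557 = $3,659.882128
City of Kemper: ($657,070.4 − $95,000) × 0.00792 = $562,070.4 × 0.00792 = $4,451.597568
Total = $17,026.323584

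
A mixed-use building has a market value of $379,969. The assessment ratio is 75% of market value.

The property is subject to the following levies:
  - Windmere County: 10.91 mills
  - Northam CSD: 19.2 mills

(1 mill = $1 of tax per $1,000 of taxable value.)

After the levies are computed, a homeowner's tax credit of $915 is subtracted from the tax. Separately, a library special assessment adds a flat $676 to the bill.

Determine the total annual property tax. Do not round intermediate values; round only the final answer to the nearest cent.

Assessed value = $379,969 × 0.75 = $284,976.75
Windmere County: $284,976.75 × 0.01091 = $3,109.0963425
Northam CSD: $284,976.75 × 0.0192 = $5,471.5536
Levies subtotal = $8,580.6499425
After credit = $8,580.6499425 − $915 = $7,665.6499425
Total = $7,665.6499425 + $676 = $8,341.6499425

$8,341.65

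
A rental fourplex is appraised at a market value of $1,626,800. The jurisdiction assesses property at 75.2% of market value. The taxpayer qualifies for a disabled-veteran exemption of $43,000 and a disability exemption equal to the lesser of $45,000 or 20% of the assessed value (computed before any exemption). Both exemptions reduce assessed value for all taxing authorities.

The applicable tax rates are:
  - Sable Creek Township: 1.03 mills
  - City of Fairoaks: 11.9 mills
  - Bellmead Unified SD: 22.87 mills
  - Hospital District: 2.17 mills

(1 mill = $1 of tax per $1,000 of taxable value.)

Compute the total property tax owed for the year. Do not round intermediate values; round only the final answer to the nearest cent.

Assessed value = $1,626,800 × 0.752 = $1,223,353.6
Disability exemption = min($45,000, 20% × $1,223,353.6) = min($45,000, $244,670.72) = $45,000 (dollar cap binds)
Taxable value = $1,223,353.6 − $43,000 − $45,000 = $1,135,353.6
Sable Creek Township: $1,135,353.6 × 0.00103 = $1,169.414208
City of Fairoaks: $1,135,353.6 × 0.0119 = $13,510.70784
Bellmead Unified SD: $1,135,353.6 × 0.02287 = $25,965.536832
Hospital District: $1,135,353.6 × 0.00217 = $2,463.717312
Total = $43,109.376192

$43,109.38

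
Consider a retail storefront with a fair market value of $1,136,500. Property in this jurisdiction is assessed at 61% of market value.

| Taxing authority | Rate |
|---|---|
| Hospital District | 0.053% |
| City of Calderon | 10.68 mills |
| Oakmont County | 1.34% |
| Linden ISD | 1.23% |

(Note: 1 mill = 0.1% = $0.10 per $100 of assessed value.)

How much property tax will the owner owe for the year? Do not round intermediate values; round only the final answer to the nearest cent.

$25,588.41

Assessed value = $1,136,500 × 0.61 = $693,265
Hospital District: $693,265 × 0.00053 = $367.43045
City of Calderon: $693,265 × 0.01068 = $7,404.0702
Oakmont County: $693,265 × 0.0134 = $9,289.751
Linden ISD: $693,265 × 0.0123 = $8,527.1595
Total = $25,588.41115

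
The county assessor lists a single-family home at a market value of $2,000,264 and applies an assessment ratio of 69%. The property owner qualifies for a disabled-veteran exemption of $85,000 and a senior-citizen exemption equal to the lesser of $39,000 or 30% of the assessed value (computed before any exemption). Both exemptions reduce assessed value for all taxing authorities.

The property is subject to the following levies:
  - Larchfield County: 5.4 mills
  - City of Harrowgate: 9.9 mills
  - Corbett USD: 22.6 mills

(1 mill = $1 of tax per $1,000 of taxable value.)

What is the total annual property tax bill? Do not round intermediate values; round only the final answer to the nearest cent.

Assessed value = $2,000,264 × 0.69 = $1,380,182.16
Senior-citizen exemption = min($39,000, 30% × $1,380,182.16) = min($39,000, $414,054.648) = $39,000 (dollar cap binds)
Taxable value = $1,380,182.16 − $85,000 − $39,000 = $1,256,182.16
Larchfield County: $1,256,182.16 × 0.0054 = $6,783.383664
City of Harrowgate: $1,256,182.16 × 0.0099 = $12,436.203384
Corbett USD: $1,256,182.16 × 0.0226 = $28,389.716816
Total = $47,609.303864

$47,609.30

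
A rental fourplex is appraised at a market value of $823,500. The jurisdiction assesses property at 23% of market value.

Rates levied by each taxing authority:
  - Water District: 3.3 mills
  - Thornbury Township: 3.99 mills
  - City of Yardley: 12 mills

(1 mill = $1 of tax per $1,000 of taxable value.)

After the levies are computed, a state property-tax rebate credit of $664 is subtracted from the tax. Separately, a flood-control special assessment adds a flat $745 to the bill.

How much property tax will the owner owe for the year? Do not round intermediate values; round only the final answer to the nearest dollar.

Assessed value = $823,500 × 0.23 = $189,405
Water District: $189,405 × 0.0033 = $625.0365
Thornbury Township: $189,405 × 0.00399 = $755.72595
City of Yardley: $189,405 × 0.012 = $2,272.86
Levies subtotal = $3,653.62245
After credit = $3,653.62245 − $664 = $2,989.62245
Total = $2,989.62245 + $745 = $3,734.62245

$3,735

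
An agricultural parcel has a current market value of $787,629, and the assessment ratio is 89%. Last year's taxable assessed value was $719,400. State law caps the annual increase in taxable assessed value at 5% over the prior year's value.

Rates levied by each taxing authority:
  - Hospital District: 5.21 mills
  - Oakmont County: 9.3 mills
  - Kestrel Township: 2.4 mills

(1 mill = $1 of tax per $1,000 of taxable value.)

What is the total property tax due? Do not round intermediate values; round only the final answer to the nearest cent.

Uncapped assessed value = $787,629 × 0.89 = $700,989.81
Cap limit = $719,400 × 1.05 = $755,370
Taxable assessed value = min($700,989.81, $755,370) = $700,989.81 (cap does not bind)
Hospital District: $700,989.81 × 0.00521 = $3,652.1569101
Oakmont County: $700,989.81 × 0.0093 = $6,519.205233
Kestrel Township: $700,989.81 × 0.0024 = $1,682.375544
Total = $11,853.7376871

$11,853.74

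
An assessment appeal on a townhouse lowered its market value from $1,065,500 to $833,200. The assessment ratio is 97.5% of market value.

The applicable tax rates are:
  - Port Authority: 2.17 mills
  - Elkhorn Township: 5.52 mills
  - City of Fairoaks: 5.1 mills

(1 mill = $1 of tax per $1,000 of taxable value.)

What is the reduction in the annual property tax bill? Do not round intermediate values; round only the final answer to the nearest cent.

Old assessed value = $1,065,500 × 0.975 = $1,038,862.5
New assessed value = $833,200 × 0.975 = $812,370
Combined rate = 0.00217 + 0.00552 + 0.0051 = 0.01279
Old tax = $1,038,862.5 × 0.01279 = $13,287.051375
New tax = $812,370 × 0.01279 = $10,390.2123
Reduction = $13,287.051375 − $10,390.2123 = $2,896.839075

$2,896.84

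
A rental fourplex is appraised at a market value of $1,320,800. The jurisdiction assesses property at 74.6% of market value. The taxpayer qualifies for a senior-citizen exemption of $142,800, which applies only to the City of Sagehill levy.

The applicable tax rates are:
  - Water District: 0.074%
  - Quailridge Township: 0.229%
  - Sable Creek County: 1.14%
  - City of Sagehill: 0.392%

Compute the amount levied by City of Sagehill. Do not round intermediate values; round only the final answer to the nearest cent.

$3,302.67

Assessed value = $1,320,800 × 0.746 = $985,316.8
City of Sagehill taxable value = $985,316.8 − $142,800 = $842,516.8
City of Sagehill levy = $842,516.8 × 0.00392 = $3,302.665856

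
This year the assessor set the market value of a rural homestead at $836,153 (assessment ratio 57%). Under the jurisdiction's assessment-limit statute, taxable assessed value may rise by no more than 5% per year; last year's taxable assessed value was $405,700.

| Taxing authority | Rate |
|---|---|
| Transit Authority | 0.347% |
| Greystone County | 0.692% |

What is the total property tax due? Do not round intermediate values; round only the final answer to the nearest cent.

$4,425.98

Uncapped assessed value = $836,153 × 0.57 = $476,607.21
Cap limit = $405,700 × 1.05 = $425,985
Taxable assessed value = min($476,607.21, $425,985) = $425,985 (cap binds)
Transit Authority: $425,985 × 0.00347 = $1,478.16795
Greystone County: $425,985 × 0.00692 = $2,947.8162
Total = $4,425.98415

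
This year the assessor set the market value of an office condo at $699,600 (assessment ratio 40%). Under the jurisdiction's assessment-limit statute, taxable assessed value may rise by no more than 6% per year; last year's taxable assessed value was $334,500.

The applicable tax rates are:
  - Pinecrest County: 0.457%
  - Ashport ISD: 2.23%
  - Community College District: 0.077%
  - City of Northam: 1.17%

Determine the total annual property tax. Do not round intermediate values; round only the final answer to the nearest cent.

Uncapped assessed value = $699,600 × 0.4 = $279,840
Cap limit = $334,500 × 1.06 = $354,570
Taxable assessed value = min($279,840, $354,570) = $279,840 (cap does not bind)
Pinecrest County: $279,840 × 0.00457 = $1,278.8688
Ashport ISD: $279,840 × 0.0223 = $6,240.432
Community College District: $279,840 × 0.00077 = $215.4768
City of Northam: $279,840 × 0.0117 = $3,274.128
Total = $11,008.9056

$11,008.91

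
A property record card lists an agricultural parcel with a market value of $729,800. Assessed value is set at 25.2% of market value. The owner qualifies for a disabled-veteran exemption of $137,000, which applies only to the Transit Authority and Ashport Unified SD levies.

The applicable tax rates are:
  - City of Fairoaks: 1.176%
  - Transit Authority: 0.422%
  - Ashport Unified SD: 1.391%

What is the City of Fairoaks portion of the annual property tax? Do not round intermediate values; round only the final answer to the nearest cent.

Assessed value = $729,800 × 0.252 = $183,909.6
City of Fairoaks taxable value = $183,909.6 (exemption does not apply)
City of Fairoaks levy = $183,909.6 × 0.01176 = $2,162.776896

$2,162.78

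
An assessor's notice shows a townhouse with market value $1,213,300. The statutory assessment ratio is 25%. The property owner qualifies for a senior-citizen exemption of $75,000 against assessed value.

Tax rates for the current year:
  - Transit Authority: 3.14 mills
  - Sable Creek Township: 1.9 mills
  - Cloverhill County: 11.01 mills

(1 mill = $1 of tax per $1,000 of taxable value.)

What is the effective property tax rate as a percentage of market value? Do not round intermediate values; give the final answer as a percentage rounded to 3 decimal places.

Assessed value = $1,213,300 × 0.25 = $303,325
Taxable value = $303,325 − $75,000 = $228,325
Transit Authority: $228,325 × 0.00314 = $716.9405
Sable Creek Township: $228,325 × 0.0019 = $433.8175
Cloverhill County: $228,325 × 0.01101 = $2,513.85825
Total tax = $3,664.61625
Effective rate = $3,664.61625 ÷ $1,213,300 = 0.302% of market value

0.302%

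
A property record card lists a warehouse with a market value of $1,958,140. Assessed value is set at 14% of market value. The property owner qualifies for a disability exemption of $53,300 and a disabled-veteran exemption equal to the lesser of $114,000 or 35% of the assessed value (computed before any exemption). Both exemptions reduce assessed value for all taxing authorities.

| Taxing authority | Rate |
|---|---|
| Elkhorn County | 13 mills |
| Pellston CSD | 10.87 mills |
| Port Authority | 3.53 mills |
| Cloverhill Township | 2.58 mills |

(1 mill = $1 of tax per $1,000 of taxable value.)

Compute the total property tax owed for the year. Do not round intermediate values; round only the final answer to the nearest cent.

$3,744.22

Assessed value = $1,958,140 × 0.14 = $274,139.6
Disabled-veteran exemption = min($114,000, 35% × $274,139.6) = min($114,000, $95,948.86) = $95,948.86 (percentage binds)
Taxable value = $274,139.6 − $53,300 − $95,948.86 = $124,890.74
Elkhorn County: $124,890.74 × 0.013 = $1,623.57962
Pellston CSD: $124,890.74 × 0.01087 = $1,357.5623438
Port Authority: $124,890.74 × 0.00353 = $440.8643122
Cloverhill Township: $124,890.74 × 0.00258 = $322.2181092
Total = $3,744.2243852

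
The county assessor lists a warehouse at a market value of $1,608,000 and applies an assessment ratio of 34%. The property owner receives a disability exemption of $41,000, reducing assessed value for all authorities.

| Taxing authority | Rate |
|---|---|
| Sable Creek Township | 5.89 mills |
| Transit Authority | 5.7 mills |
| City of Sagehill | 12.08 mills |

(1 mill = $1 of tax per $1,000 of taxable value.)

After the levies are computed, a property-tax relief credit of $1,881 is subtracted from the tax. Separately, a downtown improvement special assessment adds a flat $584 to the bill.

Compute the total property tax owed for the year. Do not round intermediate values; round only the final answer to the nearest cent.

$10,673.39

Assessed value = $1,608,000 × 0.34 = $546,720
Taxable value = $546,720 − $41,000 = $505,720
Sable Creek Township: $505,720 × 0.00589 = $2,978.6908
Transit Authority: $505,720 × 0.0057 = $2,882.604
City of Sagehill: $505,720 × 0.01208 = $6,109.0976
Levies subtotal = $11,970.3924
After credit = $11,970.3924 − $1,881 = $10,089.3924
Total = $10,089.3924 + $584 = $10,673.3924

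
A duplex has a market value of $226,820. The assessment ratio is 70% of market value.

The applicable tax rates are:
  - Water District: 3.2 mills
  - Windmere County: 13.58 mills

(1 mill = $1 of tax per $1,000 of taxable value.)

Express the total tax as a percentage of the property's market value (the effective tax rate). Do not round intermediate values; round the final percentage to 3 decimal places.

Assessed value = $226,820 × 0.7 = $158,774
Water District: $158,774 × 0.0032 = $508.0768
Windmere County: $158,774 × 0.01358 = $2,156.15092
Total tax = $2,664.22772
Effective rate = $2,664.22772 ÷ $226,820 = 1.175% of market value

1.175%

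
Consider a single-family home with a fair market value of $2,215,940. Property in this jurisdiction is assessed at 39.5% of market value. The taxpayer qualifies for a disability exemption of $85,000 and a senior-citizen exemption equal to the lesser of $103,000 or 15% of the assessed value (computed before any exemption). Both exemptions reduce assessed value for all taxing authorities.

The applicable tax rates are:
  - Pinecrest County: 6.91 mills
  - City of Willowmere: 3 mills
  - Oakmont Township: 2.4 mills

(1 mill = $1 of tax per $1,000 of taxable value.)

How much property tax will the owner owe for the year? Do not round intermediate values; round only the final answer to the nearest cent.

$8,460.62

Assessed value = $2,215,940 × 0.395 = $875,296.3
Senior-citizen exemption = min($103,000, 15% × $875,296.3) = min($103,000, $131,294.445) = $103,000 (dollar cap binds)
Taxable value = $875,296.3 − $85,000 − $103,000 = $687,296.3
Pinecrest County: $687,296.3 × 0.00691 = $4,749.217433
City of Willowmere: $687,296.3 × 0.003 = $2,061.8889
Oakmont Township: $687,296.3 × 0.0024 = $1,649.51112
Total = $8,460.617453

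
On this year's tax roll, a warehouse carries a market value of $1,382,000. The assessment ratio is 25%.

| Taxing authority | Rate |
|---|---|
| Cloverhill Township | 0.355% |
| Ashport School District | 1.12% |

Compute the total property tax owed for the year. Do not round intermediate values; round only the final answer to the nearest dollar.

Assessed value = $1,382,000 × 0.25 = $345,500
Cloverhill Township: $345,500 × 0.00355 = $1,226.525
Ashport School District: $345,500 × 0.0112 = $3,869.6
Total = $1,226.525 + $3,869.6 = $5,096.125

$5,096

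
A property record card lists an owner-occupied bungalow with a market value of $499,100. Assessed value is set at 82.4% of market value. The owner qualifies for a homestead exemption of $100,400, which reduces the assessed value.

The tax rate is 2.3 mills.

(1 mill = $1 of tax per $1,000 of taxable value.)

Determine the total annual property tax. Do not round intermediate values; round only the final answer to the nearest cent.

$714.97

Assessed value = $499,100 × 0.824 = $411,258.4
Taxable value = $411,258.4 − $100,400 = $310,858.4
Tax = $310,858.4 × 0.0023 = $714.97432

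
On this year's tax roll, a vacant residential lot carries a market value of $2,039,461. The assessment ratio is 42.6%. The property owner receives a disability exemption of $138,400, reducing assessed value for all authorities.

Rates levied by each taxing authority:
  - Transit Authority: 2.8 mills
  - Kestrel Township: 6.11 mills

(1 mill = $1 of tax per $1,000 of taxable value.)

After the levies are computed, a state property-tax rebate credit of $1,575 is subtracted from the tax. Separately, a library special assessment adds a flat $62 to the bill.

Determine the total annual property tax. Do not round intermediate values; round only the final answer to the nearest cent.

Assessed value = $2,039,461 × 0.426 = $868,810.386
Taxable value = $868,810.386 − $138,400 = $730,410.386
Transit Authority: $730,410.386 × 0.0028 = $2,045.1490808
Kestrel Township: $730,410.386 × 0.00611 = $4,462.80745846
Levies subtotal = $6,507.95653926
After credit = $6,507.95653926 − $1,575 = $4,932.95653926
Total = $4,932.95653926 + $62 = $4,994.95653926

$4,994.96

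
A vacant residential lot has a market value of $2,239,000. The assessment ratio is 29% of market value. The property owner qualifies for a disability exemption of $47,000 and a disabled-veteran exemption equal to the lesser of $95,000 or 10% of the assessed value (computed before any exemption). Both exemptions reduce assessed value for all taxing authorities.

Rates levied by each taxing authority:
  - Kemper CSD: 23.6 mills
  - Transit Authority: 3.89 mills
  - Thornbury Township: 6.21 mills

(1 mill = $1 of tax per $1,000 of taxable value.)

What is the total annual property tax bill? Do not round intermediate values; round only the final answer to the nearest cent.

Assessed value = $2,239,000 × 0.29 = $649,310
Disabled-veteran exemption = min($95,000, 10% × $649,310) = min($95,000, $64,931) = $64,931 (percentage binds)
Taxable value = $649,310 − $47,000 − $64,931 = $537,379
Kemper CSD: $537,379 × 0.0236 = $12,682.1444
Transit Authority: $537,379 × 0.00389 = $2,090.40431
Thornbury Township: $537,379 × 0.00621 = $3,337.12359
Total = $18,109.6723

$18,109.67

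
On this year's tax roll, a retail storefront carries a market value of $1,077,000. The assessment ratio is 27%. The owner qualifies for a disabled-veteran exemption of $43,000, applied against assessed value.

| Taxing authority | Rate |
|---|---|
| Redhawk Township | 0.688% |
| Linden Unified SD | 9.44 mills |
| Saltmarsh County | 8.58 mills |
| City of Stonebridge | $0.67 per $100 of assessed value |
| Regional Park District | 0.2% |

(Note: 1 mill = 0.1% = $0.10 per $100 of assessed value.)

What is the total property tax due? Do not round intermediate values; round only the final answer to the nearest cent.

Assessed value = $1,077,000 × 0.27 = $290,790
Taxable value = $290,790 − $43,000 = $247,790
Redhawk Township: $247,790 × 0.00688 = $1,704.7952
Linden Unified SD: $247,790 × 0.00944 = $2,339.1376
Saltmarsh County: $247,790 × 0.00858 = $2,126.0382
City of Stonebridge: $247,790 × 0.0067 = $1,660.193
Regional Park District: $247,790 × 0.002 = $495.58
Total = $8,325.744

$8,325.74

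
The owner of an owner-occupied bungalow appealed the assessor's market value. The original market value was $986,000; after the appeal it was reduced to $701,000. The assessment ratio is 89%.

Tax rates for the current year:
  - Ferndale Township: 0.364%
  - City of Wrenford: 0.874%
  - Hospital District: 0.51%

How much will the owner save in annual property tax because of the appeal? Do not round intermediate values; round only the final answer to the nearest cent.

$4,433.80

Old assessed value = $986,000 × 0.89 = $877,540
New assessed value = $701,000 × 0.89 = $623,890
Combined rate = 0.00364 + 0.00874 + 0.0051 = 0.01748
Old tax = $877,540 × 0.01748 = $15,339.3992
New tax = $623,890 × 0.01748 = $10,905.5972
Reduction = $15,339.3992 − $10,905.5972 = $4,433.802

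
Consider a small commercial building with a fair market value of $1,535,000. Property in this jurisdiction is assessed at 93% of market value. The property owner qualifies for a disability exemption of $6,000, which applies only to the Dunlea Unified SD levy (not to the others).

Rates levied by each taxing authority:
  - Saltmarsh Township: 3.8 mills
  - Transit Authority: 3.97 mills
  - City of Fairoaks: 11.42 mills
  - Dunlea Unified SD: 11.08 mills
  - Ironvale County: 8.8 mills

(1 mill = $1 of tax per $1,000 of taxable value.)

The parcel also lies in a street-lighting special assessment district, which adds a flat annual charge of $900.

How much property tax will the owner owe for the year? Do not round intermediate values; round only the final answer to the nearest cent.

$56,607.90

Assessed value = $1,535,000 × 0.93 = $1,427,550
Saltmarsh Township: $1,427,550 × 0.0038 = $5,424.69
Transit Authority: $1,427,550 × 0.00397 = $5,667.3735
City of Fairoaks: $1,427,550 × 0.01142 = $16,302.621
Dunlea Unified SD: ($1,427,550 − $6,000) × 0.01108 = $1,421,550 × 0.01108 = $15,750.774
Ironvale County: $1,427,550 × 0.0088 = $12,562.44
Levies subtotal = $55,707.8985
Total = $55,707.8985 + $900 = $56,607.8985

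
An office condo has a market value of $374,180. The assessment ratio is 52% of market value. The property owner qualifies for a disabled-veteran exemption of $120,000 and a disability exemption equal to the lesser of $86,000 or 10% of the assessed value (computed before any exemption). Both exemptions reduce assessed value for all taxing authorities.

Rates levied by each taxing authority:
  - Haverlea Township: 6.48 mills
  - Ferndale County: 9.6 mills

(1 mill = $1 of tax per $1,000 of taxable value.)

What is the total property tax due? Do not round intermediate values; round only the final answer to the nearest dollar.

Assessed value = $374,180 × 0.52 = $194,573.6
Disability exemption = min($86,000, 10% × $194,573.6) = min($86,000, $19,457.36) = $19,457.36 (percentage binds)
Taxable value = $194,573.6 − $120,000 − $19,457.36 = $55,116.24
Haverlea Township: $55,116.24 × 0.00648 = $357.1532352
Ferndale County: $55,116.24 × 0.0096 = $529.115904
Total = $886.2691392

$886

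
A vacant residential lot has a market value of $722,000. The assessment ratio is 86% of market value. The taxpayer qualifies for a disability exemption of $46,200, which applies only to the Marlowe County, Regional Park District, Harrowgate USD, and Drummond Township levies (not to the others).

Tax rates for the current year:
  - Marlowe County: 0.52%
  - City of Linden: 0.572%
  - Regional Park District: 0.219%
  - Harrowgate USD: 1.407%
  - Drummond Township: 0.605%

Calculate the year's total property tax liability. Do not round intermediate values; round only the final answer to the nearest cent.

Assessed value = $722,000 × 0.86 = $620,920
Marlowe County: ($620,920 − $46,200) × 0.0052 = $574,720 × 0.0052 = $2,988.544
City of Linden: $620,920 × 0.00572 = $3,551.6624
Regional Park District: ($620,920 − $46,200) × 0.00219 = $574,720 × 0.00219 = $1,258.6368
Harrowgate USD: ($620,920 − $46,200) × 0.01407 = $574,720 × 0.01407 = $8,086.3104
Drummond Township: ($620,920 − $46,200) × 0.00605 = $574,720 × 0.00605 = $3,477.056
Total = $19,362.2096

$19,362.21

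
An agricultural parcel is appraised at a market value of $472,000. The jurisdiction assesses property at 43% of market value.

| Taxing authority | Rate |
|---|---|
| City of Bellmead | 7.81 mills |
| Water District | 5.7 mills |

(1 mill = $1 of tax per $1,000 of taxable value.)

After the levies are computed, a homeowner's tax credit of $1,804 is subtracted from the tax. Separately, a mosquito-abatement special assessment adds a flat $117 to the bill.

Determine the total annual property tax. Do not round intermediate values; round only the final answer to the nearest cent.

Assessed value = $472,000 × 0.43 = $202,960
City of Bellmead: $202,960 × 0.00781 = $1,585.1176
Water District: $202,960 × 0.0057 = $1,156.872
Levies subtotal = $2,741.9896
After credit = $2,741.9896 − $1,804 = $937.9896
Total = $937.9896 + $117 = $1,054.9896

$1,054.99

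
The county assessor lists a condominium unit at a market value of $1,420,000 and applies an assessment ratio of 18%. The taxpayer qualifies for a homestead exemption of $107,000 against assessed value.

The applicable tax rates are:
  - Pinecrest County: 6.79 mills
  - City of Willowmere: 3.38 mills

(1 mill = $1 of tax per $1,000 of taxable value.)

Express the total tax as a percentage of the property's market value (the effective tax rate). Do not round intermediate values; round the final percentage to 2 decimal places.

0.11%

Assessed value = $1,420,000 × 0.18 = $255,600
Taxable value = $255,600 − $107,000 = $148,600
Pinecrest County: $148,600 × 0.00679 = $1,008.994
City of Willowmere: $148,600 × 0.00338 = $502.268
Total tax = $1,511.262
Effective rate = $1,511.262 ÷ $1,420,000 = 0.11% of market value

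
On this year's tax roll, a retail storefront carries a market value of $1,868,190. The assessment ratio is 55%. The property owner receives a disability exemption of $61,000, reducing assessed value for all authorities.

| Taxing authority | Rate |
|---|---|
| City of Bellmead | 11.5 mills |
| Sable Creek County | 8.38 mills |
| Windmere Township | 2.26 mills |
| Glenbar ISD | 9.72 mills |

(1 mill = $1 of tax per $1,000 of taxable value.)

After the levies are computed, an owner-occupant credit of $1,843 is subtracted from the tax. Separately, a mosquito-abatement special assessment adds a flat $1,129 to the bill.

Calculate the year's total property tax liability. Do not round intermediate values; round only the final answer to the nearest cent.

Assessed value = $1,868,190 × 0.55 = $1,027,504.5
Taxable value = $1,027,504.5 − $61,000 = $966,504.5
City of Bellmead: $966,504.5 × 0.0115 = $11,114.80175
Sable Creek County: $966,504.5 × 0.00838 = $8,099.30771
Windmere Township: $966,504.5 × 0.00226 = $2,184.30017
Glenbar ISD: $966,504.5 × 0.00972 = $9,394.42374
Levies subtotal = $30,792.83337
After credit = $30,792.83337 − $1,843 = $28,949.83337
Total = $28,949.83337 + $1,129 = $30,078.83337

$30,078.83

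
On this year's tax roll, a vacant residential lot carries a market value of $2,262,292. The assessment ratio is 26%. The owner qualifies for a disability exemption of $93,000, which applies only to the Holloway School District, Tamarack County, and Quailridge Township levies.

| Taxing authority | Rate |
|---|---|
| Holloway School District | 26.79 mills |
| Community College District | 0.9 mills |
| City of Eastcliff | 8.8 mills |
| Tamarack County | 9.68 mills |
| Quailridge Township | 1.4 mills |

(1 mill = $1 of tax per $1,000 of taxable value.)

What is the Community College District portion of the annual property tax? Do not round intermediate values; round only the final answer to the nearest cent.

$529.38

Assessed value = $2,262,292 × 0.26 = $588,195.92
Community College District taxable value = $588,195.92 (exemption does not apply)
Community College District levy = $588,195.92 × 0.0009 = $529.376328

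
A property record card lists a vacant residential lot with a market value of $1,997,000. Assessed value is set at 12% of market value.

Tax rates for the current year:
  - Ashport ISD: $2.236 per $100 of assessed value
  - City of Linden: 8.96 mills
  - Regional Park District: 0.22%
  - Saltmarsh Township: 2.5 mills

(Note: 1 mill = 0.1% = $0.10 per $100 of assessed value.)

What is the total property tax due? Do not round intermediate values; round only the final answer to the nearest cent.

Assessed value = $1,997,000 × 0.12 = $239,640
Ashport ISD: $239,640 × 0.02236 = $5,358.3504
City of Linden: $239,640 × 0.00896 = $2,147.1744
Regional Park District: $239,640 × 0.0022 = $527.208
Saltmarsh Township: $239,640 × 0.0025 = $599.1
Total = $8,631.8328

$8,631.83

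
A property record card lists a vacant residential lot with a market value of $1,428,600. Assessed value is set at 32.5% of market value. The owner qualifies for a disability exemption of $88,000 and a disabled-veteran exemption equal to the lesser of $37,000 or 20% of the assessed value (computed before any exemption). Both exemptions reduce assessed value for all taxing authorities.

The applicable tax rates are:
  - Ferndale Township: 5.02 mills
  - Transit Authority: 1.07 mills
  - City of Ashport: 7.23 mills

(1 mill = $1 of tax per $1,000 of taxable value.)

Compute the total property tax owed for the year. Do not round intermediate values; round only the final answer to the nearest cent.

Assessed value = $1,428,600 × 0.325 = $464,295
Disabled-veteran exemption = min($37,000, 20% × $464,295) = min($37,000, $92,859) = $37,000 (dollar cap binds)
Taxable value = $464,295 − $88,000 − $37,000 = $339,295
Ferndale Township: $339,295 × 0.00502 = $1,703.2609
Transit Authority: $339,295 × 0.00107 = $363.04565
City of Ashport: $339,295 × 0.00723 = $2,453.10285
Total = $4,519.4094

$4,519.41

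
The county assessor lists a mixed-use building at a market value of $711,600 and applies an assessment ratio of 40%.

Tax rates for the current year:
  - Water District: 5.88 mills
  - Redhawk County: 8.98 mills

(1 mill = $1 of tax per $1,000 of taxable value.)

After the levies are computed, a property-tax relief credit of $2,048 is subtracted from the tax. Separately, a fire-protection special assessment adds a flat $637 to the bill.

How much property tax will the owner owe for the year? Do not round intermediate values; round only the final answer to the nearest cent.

$2,818.75

Assessed value = $711,600 × 0.4 = $284,640
Water District: $284,640 × 0.00588 = $1,673.6832
Redhawk County: $284,640 × 0.00898 = $2,556.0672
Levies subtotal = $4,229.7504
After credit = $4,229.7504 − $2,048 = $2,181.7504
Total = $2,181.7504 + $637 = $2,818.7504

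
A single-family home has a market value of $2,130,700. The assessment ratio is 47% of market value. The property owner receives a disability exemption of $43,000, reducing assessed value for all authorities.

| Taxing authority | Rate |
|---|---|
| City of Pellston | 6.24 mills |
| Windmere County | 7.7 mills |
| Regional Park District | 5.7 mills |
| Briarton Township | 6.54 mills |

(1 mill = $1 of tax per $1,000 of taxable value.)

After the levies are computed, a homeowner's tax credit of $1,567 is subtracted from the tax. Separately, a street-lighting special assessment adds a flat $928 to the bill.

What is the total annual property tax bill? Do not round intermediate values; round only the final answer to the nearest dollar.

$24,453

Assessed value = $2,130,700 × 0.47 = $1,001,429
Taxable value = $1,001,429 − $43,000 = $958,429
City of Pellston: $958,429 × 0.00624 = $5,980.59696
Windmere County: $958,429 × 0.0077 = $7,379.9033
Regional Park District: $958,429 × 0.0057 = $5,463.0453
Briarton Township: $958,429 × 0.00654 = $6,268.12566
Levies subtotal = $25,091.67122
After credit = $25,091.67122 − $1,567 = $23,524.67122
Total = $23,524.67122 + $928 = $24,452.67122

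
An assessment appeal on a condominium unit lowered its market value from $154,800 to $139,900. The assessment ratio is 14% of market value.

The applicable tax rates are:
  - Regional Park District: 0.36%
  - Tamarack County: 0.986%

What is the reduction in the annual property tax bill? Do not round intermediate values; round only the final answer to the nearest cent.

Old assessed value = $154,800 × 0.14 = $21,672
New assessed value = $139,900 × 0.14 = $19,586
Combined rate = 0.0036 + 0.00986 = 0.01346
Old tax = $21,672 × 0.01346 = $291.70512
New tax = $19,586 × 0.01346 = $263.62756
Reduction = $291.70512 − $263.62756 = $28.07756

$28.08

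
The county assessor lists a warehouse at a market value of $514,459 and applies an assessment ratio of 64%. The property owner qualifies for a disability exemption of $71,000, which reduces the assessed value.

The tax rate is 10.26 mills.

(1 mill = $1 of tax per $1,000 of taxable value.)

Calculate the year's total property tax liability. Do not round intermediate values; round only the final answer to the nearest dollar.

$2,650

Assessed value = $514,459 × 0.64 = $329,253.76
Taxable value = $329,253.76 − $71,000 = $258,253.76
Tax = $258,253.76 × 0.01026 = $2,649.6835776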